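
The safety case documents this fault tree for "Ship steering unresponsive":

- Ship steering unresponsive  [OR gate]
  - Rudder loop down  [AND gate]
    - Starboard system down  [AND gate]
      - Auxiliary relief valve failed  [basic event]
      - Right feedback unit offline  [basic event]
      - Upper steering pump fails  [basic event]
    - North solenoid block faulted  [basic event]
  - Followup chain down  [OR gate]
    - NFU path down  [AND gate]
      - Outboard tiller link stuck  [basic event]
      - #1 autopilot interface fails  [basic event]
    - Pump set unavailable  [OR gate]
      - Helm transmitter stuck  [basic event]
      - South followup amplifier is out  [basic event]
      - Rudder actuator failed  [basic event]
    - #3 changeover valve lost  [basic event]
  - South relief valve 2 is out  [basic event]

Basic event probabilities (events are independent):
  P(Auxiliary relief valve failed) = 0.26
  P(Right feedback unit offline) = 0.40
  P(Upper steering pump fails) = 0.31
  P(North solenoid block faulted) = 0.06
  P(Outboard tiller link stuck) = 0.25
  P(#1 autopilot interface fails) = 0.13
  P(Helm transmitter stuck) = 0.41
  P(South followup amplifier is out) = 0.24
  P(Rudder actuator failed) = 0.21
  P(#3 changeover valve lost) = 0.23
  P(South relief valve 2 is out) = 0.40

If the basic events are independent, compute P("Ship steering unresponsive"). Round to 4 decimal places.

P(Starboard system down) [AND] = 0.26 × 0.40 × 0.31 = 0.032240
P(Rudder loop down) [AND] = 0.032240 × 0.06 = 0.001934
P(NFU path down) [AND] = 0.25 × 0.13 = 0.032500
P(Pump set unavailable) [OR] = 1 − (1−0.41) × (1−0.24) × (1−0.21) = 0.645764
P(Followup chain down) [OR] = 1 − (1−0.032500) × (1−0.645764) × (1−0.23) = 0.736103
P(Ship steering unresponsive) [OR] = 1 − (1−0.001934) × (1−0.736103) × (1−0.40) = 0.841968
Rounded to 4 decimal places: P(Ship steering unresponsive) ≈ 0.8420.

0.8420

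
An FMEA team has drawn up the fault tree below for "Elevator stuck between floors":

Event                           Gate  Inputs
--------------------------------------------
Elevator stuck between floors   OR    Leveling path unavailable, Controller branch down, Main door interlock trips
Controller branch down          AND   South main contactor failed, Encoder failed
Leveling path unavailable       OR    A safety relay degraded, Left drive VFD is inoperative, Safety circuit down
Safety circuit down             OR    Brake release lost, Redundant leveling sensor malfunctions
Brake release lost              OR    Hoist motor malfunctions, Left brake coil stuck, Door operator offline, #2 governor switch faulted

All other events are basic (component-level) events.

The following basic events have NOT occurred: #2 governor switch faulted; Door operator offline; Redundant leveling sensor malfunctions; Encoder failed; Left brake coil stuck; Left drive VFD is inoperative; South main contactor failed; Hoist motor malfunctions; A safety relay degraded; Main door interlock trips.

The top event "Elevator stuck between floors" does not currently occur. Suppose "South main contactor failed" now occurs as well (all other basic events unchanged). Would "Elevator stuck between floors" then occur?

No

Counterfactual: set "South main contactor failed" to occurred.
Brake release lost [OR]: Hoist motor malfunctions=not, Left brake coil stuck=not, Door operator offline=not, #2 governor switch faulted=not → no input occurs → does not occur.
Safety circuit down [OR]: Brake release lost=not, Redundant leveling sensor malfunctions=not → no input occurs → does not occur.
Leveling path unavailable [OR]: A safety relay degraded=not, Left drive VFD is inoperative=not, Safety circuit down=not → no input occurs → does not occur.
Controller branch down [AND]: South main contactor failed=occurs, Encoder failed=not → not all inputs occur → does not occur.
Elevator stuck between floors [OR]: Leveling path unavailable=not, Controller branch down=not, Main door interlock trips=not → no input occurs → does not occur.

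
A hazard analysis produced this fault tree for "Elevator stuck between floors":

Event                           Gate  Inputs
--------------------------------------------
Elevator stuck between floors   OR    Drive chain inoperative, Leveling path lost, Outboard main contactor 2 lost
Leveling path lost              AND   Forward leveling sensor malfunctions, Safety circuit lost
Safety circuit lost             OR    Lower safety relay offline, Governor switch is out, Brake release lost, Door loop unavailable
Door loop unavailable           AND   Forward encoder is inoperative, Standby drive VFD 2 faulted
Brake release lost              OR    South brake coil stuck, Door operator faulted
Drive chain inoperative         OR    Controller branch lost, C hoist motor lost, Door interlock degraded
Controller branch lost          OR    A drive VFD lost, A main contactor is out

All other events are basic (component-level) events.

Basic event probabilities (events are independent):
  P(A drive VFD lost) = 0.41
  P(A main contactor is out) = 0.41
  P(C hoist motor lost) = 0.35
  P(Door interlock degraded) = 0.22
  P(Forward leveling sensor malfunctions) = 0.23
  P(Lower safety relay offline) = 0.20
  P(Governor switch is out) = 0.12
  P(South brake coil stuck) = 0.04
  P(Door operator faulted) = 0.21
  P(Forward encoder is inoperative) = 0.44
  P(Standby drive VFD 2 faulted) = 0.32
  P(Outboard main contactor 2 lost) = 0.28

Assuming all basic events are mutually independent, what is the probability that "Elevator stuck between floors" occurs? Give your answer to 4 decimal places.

P(Controller branch lost) [OR] = 1 − (1−0.41) × (1−0.41) = 0.651900
P(Drive chain inoperative) [OR] = 1 − (1−0.651900) × (1−0.35) × (1−0.22) = 0.823513
P(Brake release lost) [OR] = 1 − (1−0.04) × (1−0.21) = 0.241600
P(Door loop unavailable) [AND] = 0.44 × 0.32 = 0.140800
P(Safety circuit lost) [OR] = 1 − (1−0.20) × (1−0.12) × (1−0.241600) × (1−0.140800) = 0.541261
P(Leveling path lost) [AND] = 0.23 × 0.541261 = 0.124490
P(Elevator stuck between floors) [OR] = 1 − (1−0.823513) × (1−0.124490) × (1−0.28) = 0.888748
Rounded to 4 decimal places: P(Elevator stuck between floors) ≈ 0.8887.

0.8887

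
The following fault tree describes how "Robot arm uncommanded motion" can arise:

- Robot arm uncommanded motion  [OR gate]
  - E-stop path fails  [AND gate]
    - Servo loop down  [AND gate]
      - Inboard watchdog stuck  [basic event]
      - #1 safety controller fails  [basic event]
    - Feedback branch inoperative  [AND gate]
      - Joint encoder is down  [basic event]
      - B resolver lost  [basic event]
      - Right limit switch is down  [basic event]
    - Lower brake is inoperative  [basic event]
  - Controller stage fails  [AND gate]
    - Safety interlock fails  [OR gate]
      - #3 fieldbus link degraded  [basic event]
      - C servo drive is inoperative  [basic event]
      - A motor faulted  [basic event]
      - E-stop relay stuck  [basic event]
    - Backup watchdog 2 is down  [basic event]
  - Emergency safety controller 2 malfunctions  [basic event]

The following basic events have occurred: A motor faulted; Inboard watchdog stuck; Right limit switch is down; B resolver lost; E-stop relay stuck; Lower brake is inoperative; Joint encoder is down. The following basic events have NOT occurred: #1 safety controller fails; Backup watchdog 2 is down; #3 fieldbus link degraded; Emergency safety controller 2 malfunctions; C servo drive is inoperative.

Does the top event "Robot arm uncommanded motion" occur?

Servo loop down [AND]: Inboard watchdog stuck=occurs, #1 safety controller fails=not → not all inputs occur → does not occur.
Feedback branch inoperative [AND]: Joint encoder is down=occurs, B resolver lost=occurs, Right limit switch is down=occurs → all inputs occur → occurs.
E-stop path fails [AND]: Servo loop down=not, Feedback branch inoperative=occurs, Lower brake is inoperative=occurs → not all inputs occur → does not occur.
Safety interlock fails [OR]: #3 fieldbus link degraded=not, C servo drive is inoperative=not, A motor faulted=occurs, E-stop relay stuck=occurs → at least one input occurs → occurs.
Controller stage fails [AND]: Safety interlock fails=occurs, Backup watchdog 2 is down=not → not all inputs occur → does not occur.
Robot arm uncommanded motion [OR]: E-stop path fails=not, Controller stage fails=not, Emergency safety controller 2 malfunctions=not → no input occurs → does not occur.

No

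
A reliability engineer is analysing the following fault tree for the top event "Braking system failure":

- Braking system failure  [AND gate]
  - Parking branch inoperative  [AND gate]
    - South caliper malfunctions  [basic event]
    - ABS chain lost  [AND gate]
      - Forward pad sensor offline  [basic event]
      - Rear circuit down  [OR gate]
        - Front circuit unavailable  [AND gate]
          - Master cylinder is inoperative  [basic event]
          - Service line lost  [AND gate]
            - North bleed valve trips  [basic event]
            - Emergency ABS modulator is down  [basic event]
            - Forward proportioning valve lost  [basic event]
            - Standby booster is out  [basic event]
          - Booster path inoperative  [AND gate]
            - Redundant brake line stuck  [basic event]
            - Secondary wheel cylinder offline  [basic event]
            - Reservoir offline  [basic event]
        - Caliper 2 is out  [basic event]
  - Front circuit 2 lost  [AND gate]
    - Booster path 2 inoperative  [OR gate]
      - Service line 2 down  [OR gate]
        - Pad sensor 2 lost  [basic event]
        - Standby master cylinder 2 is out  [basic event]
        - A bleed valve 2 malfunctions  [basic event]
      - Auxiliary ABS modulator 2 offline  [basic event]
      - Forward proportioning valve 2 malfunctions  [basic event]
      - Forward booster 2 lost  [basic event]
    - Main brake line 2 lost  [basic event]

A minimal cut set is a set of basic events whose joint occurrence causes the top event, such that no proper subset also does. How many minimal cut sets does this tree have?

Service line lost [AND]: one cut set from each child combined → 1 × 1 × 1 × 1 = 1 cut set(s).
Booster path inoperative [AND]: one cut set from each child combined → 1 × 1 × 1 = 1 cut set(s).
Front circuit unavailable [AND]: one cut set from each child combined → 1 × 1 × 1 = 1 cut set(s).
Rear circuit down [OR]: union of children's cut sets → 2 cut set(s).
ABS chain lost [AND]: one cut set from each child combined → 1 × 2 = 2 cut set(s).
Parking branch inoperative [AND]: one cut set from each child combined → 1 × 2 = 2 cut set(s).
Service line 2 down [OR]: union of children's cut sets → 3 cut set(s).
Booster path 2 inoperative [OR]: union of children's cut sets → 6 cut set(s).
Front circuit 2 lost [AND]: one cut set from each child combined → 6 × 1 = 6 cut set(s).
Braking system failure [AND]: one cut set from each child combined → 2 × 6 = 12 cut set(s).

12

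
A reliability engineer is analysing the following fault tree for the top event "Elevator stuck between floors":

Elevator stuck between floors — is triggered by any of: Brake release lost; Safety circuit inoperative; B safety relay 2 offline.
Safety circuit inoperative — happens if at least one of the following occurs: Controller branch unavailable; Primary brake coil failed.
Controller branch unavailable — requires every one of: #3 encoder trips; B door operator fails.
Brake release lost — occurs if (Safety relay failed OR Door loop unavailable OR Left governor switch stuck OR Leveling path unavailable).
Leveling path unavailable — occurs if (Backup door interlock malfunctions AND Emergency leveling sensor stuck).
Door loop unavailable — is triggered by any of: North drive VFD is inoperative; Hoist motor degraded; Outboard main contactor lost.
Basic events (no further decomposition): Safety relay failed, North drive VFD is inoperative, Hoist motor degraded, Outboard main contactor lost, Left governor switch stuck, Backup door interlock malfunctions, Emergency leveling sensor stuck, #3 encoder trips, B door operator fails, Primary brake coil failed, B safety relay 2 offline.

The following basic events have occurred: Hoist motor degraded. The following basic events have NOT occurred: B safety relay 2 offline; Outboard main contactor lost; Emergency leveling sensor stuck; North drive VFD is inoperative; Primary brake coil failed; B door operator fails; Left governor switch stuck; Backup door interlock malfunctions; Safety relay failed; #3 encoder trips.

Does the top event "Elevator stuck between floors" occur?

Door loop unavailable [OR]: North drive VFD is inoperative=not, Hoist motor degraded=occurs, Outboard main contactor lost=not → at least one input occurs → occurs.
Leveling path unavailable [AND]: Backup door interlock malfunctions=not, Emergency leveling sensor stuck=not → not all inputs occur → does not occur.
Brake release lost [OR]: Safety relay failed=not, Door loop unavailable=occurs, Left governor switch stuck=not, Leveling path unavailable=not → at least one input occurs → occurs.
Controller branch unavailable [AND]: #3 encoder trips=not, B door operator fails=not → not all inputs occur → does not occur.
Safety circuit inoperative [OR]: Controller branch unavailable=not, Primary brake coil failed=not → no input occurs → does not occur.
Elevator stuck between floors [OR]: Brake release lost=occurs, Safety circuit inoperative=not, B safety relay 2 offline=not → at least one input occurs → occurs.

Yes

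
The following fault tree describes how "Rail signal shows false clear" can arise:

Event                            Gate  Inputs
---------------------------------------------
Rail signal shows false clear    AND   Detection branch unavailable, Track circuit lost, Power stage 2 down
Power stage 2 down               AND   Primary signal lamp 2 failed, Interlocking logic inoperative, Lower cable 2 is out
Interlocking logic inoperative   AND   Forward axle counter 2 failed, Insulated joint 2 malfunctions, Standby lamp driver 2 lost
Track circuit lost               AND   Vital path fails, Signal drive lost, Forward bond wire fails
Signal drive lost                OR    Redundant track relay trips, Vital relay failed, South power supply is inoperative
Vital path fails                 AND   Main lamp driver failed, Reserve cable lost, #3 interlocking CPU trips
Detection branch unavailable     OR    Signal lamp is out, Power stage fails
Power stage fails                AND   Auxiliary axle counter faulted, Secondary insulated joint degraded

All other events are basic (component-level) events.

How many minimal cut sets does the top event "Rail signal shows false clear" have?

Power stage fails [AND]: one cut set from each child combined → 1 × 1 = 1 cut set(s).
Detection branch unavailable [OR]: union of children's cut sets → 2 cut set(s).
Vital path fails [AND]: one cut set from each child combined → 1 × 1 × 1 = 1 cut set(s).
Signal drive lost [OR]: union of children's cut sets → 3 cut set(s).
Track circuit lost [AND]: one cut set from each child combined → 1 × 3 × 1 = 3 cut set(s).
Interlocking logic inoperative [AND]: one cut set from each child combined → 1 × 1 × 1 = 1 cut set(s).
Power stage 2 down [AND]: one cut set from each child combined → 1 × 1 × 1 = 1 cut set(s).
Rail signal shows false clear [AND]: one cut set from each child combined → 2 × 3 × 1 = 6 cut set(s).
Minimal cut sets: {#3 interlocking CPU trips, Forward axle counter 2 failed, Forward bond wire fails, Insulated joint 2 malfunctions, Lower cable 2 is out, Main lamp driver failed, Primary signal lamp 2 failed, Redundant track relay trips, Reserve cable lost, Signal lamp is out, Standby lamp driver 2 lost}; {#3 interlocking CPU trips, Forward axle counter 2 failed, Forward bond wire fails, Insulated joint 2 malfunctions, Lower cable 2 is out, Main lamp driver failed, Primary signal lamp 2 failed, Reserve cable lost, Signal lamp is out, Standby lamp driver 2 lost, Vital relay failed}; {#3 interlocking CPU trips, Forward axle counter 2 failed, Forward bond wire fails, Insulated joint 2 malfunctions, Lower cable 2 is out, Main lamp driver failed, Primary signal lamp 2 failed, Reserve cable lost, Signal lamp is out, South power supply is inoperative, Standby lamp driver 2 lost}; {#3 interlocking CPU trips, Auxiliary axle counter faulted, Forward axle counter 2 failed, Forward bond wire fails, Insulated joint 2 malfunctions, Lower cable 2 is out, Main lamp driver failed, Primary signal lamp 2 failed, Redundant track relay trips, Reserve cable lost, Secondary insulated joint degraded, Standby lamp driver 2 lost}; {#3 interlocking CPU trips, Auxiliary axle counter faulted, Forward axle counter 2 failed, Forward bond wire fails, Insulated joint 2 malfunctions, Lower cable 2 is out, Main lamp driver failed, Primary signal lamp 2 failed, Reserve cable lost, Secondary insulated joint degraded, Standby lamp driver 2 lost, Vital relay failed}; {#3 interlocking CPU trips, Auxiliary axle counter faulted, Forward axle counter 2 failed, Forward bond wire fails, Insulated joint 2 malfunctions, Lower cable 2 is out, Main lamp driver failed, Primary signal lamp 2 failed, Reserve cable lost, Secondary insulated joint degraded, South power supply is inoperative, Standby lamp driver 2 lost}.

6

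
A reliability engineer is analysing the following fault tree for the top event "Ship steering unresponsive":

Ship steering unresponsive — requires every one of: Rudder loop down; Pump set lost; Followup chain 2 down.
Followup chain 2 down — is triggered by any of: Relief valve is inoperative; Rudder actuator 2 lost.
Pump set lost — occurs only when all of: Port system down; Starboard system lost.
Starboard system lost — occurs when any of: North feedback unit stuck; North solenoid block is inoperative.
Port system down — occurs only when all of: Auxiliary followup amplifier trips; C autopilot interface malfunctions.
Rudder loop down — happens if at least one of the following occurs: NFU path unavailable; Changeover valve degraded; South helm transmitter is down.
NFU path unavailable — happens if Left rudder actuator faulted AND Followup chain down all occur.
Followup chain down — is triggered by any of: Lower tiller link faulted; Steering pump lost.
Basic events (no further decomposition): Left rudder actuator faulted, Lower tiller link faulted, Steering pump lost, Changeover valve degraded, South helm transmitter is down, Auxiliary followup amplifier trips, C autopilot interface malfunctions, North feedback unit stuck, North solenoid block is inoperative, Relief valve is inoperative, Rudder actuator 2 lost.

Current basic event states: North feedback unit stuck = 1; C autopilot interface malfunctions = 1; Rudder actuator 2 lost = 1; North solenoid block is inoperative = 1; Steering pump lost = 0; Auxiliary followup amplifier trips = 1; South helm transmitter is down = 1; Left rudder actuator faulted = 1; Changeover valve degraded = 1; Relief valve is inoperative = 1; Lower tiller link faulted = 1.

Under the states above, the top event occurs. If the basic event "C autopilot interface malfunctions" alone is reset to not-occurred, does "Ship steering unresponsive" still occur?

No

Counterfactual: set "C autopilot interface malfunctions" to not occurred.
Followup chain down [OR]: Lower tiller link faulted=occurs, Steering pump lost=not → at least one input occurs → occurs.
NFU path unavailable [AND]: Left rudder actuator faulted=occurs, Followup chain down=occurs → all inputs occur → occurs.
Rudder loop down [OR]: NFU path unavailable=occurs, Changeover valve degraded=occurs, South helm transmitter is down=occurs → at least one input occurs → occurs.
Port system down [AND]: Auxiliary followup amplifier trips=occurs, C autopilot interface malfunctions=not → not all inputs occur → does not occur.
Starboard system lost [OR]: North feedback unit stuck=occurs, North solenoid block is inoperative=occurs → at least one input occurs → occurs.
Pump set lost [AND]: Port system down=not, Starboard system lost=occurs → not all inputs occur → does not occur.
Followup chain 2 down [OR]: Relief valve is inoperative=occurs, Rudder actuator 2 lost=occurs → at least one input occurs → occurs.
Ship steering unresponsive [AND]: Rudder loop down=occurs, Pump set lost=not, Followup chain 2 down=occurs → not all inputs occur → does not occur.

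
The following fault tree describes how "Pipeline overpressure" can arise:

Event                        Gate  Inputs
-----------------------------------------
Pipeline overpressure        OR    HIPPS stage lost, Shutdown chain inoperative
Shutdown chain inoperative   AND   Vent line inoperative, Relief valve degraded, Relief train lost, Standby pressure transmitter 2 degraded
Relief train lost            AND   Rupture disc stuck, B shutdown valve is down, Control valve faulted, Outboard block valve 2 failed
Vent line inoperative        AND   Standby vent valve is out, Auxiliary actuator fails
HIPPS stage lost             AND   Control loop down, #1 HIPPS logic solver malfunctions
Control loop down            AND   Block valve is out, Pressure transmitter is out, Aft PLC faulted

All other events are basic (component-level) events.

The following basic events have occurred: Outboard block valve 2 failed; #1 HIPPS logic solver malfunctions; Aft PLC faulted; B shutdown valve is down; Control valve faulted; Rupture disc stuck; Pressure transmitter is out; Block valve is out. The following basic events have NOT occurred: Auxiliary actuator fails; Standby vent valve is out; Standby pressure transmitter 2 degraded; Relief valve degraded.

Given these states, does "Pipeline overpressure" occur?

Control loop down [AND]: Block valve is out=occurs, Pressure transmitter is out=occurs, Aft PLC faulted=occurs → all inputs occur → occurs.
HIPPS stage lost [AND]: Control loop down=occurs, #1 HIPPS logic solver malfunctions=occurs → all inputs occur → occurs.
Vent line inoperative [AND]: Standby vent valve is out=not, Auxiliary actuator fails=not → not all inputs occur → does not occur.
Relief train lost [AND]: Rupture disc stuck=occurs, B shutdown valve is down=occurs, Control valve faulted=occurs, Outboard block valve 2 failed=occurs → all inputs occur → occurs.
Shutdown chain inoperative [AND]: Vent line inoperative=not, Relief valve degraded=not, Relief train lost=occurs, Standby pressure transmitter 2 degraded=not → not all inputs occur → does not occur.
Pipeline overpressure [OR]: HIPPS stage lost=occurs, Shutdown chain inoperative=not → at least one input occurs → occurs.

Yes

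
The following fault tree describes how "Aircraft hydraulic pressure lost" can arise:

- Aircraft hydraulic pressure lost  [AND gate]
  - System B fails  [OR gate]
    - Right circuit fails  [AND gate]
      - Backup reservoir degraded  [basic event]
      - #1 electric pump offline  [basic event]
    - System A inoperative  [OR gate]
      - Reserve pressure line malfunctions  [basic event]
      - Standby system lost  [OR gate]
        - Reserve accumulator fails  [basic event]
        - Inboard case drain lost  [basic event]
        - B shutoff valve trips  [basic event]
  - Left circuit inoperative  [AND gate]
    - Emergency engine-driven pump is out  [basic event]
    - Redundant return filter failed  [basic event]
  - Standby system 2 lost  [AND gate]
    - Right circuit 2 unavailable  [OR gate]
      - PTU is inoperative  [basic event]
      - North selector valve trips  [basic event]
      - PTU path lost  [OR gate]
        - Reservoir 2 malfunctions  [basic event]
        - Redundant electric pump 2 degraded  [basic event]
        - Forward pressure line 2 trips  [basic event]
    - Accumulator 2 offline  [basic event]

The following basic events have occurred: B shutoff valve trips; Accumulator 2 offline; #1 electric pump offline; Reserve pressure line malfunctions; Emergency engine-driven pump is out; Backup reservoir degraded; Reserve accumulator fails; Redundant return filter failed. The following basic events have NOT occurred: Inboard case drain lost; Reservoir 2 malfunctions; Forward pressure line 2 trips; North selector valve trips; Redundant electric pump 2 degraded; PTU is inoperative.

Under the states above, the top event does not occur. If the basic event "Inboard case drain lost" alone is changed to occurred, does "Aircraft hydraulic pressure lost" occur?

Counterfactual: set "Inboard case drain lost" to occurred.
Right circuit fails [AND]: Backup reservoir degraded=occurs, #1 electric pump offline=occurs → all inputs occur → occurs.
Standby system lost [OR]: Reserve accumulator fails=occurs, Inboard case drain lost=occurs, B shutoff valve trips=occurs → at least one input occurs → occurs.
System A inoperative [OR]: Reserve pressure line malfunctions=occurs, Standby system lost=occurs → at least one input occurs → occurs.
System B fails [OR]: Right circuit fails=occurs, System A inoperative=occurs → at least one input occurs → occurs.
Left circuit inoperative [AND]: Emergency engine-driven pump is out=occurs, Redundant return filter failed=occurs → all inputs occur → occurs.
PTU path lost [OR]: Reservoir 2 malfunctions=not, Redundant electric pump 2 degraded=not, Forward pressure line 2 trips=not → no input occurs → does not occur.
Right circuit 2 unavailable [OR]: PTU is inoperative=not, North selector valve trips=not, PTU path lost=not → no input occurs → does not occur.
Standby system 2 lost [AND]: Right circuit 2 unavailable=not, Accumulator 2 offline=occurs → not all inputs occur → does not occur.
Aircraft hydraulic pressure lost [AND]: System B fails=occurs, Left circuit inoperative=occurs, Standby system 2 lost=not → not all inputs occur → does not occur.

No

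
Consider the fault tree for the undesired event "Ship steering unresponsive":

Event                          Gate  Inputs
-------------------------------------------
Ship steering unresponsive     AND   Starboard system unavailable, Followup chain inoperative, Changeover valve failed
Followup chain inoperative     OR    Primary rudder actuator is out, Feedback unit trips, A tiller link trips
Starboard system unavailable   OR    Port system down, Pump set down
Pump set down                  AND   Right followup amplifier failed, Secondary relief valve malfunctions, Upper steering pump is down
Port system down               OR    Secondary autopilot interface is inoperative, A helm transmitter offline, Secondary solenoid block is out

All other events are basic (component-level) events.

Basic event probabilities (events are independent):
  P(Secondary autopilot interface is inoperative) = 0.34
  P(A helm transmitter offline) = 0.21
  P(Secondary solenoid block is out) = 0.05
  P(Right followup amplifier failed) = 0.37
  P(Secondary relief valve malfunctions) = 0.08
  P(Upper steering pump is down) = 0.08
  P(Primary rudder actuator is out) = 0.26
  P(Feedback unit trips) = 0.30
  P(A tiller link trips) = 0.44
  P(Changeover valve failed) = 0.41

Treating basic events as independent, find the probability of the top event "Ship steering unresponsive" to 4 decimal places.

0.1472

P(Port system down) [OR] = 1 − (1−0.34) × (1−0.21) × (1−0.05) = 0.504670
P(Pump set down) [AND] = 0.37 × 0.08 × 0.08 = 0.002368
P(Starboard system unavailable) [OR] = 1 − (1−0.504670) × (1−0.002368) = 0.505843
P(Followup chain inoperative) [OR] = 1 − (1−0.26) × (1−0.30) × (1−0.44) = 0.709920
P(Ship steering unresponsive) [AND] = 0.505843 × 0.709920 × 0.41 = 0.147234
Rounded to 4 decimal places: P(Ship steering unresponsive) ≈ 0.1472.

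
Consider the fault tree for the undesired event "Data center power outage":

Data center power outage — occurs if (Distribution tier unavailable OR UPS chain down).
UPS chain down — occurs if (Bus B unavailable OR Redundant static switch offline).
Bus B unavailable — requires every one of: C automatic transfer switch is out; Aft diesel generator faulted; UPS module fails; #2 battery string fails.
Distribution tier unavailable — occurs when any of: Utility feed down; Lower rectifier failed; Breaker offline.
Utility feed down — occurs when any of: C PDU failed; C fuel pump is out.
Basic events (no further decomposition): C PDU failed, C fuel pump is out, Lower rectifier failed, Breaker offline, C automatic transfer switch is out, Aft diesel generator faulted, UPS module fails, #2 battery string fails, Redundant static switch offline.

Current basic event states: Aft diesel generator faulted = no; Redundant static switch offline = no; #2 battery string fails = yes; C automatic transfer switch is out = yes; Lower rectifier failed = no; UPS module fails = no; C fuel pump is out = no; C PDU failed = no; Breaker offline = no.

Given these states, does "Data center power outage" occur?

No

Utility feed down [OR]: C PDU failed=not, C fuel pump is out=not → no input occurs → does not occur.
Distribution tier unavailable [OR]: Utility feed down=not, Lower rectifier failed=not, Breaker offline=not → no input occurs → does not occur.
Bus B unavailable [AND]: C automatic transfer switch is out=occurs, Aft diesel generator faulted=not, UPS module fails=not, #2 battery string fails=occurs → not all inputs occur → does not occur.
UPS chain down [OR]: Bus B unavailable=not, Redundant static switch offline=not → no input occurs → does not occur.
Data center power outage [OR]: Distribution tier unavailable=not, UPS chain down=not → no input occurs → does not occur.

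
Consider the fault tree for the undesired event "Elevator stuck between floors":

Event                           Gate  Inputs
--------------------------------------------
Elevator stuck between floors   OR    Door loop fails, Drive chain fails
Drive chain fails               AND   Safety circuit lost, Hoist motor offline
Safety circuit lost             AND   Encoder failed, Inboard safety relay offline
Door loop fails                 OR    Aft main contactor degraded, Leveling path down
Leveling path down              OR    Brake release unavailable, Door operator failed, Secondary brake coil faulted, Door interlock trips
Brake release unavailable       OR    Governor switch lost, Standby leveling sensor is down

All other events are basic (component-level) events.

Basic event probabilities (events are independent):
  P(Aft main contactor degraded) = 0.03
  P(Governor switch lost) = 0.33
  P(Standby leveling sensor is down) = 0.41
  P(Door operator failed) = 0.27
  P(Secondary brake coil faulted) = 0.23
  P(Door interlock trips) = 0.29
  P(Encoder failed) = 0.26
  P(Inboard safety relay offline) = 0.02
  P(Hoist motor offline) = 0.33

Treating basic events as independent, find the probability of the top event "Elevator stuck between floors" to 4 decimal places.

0.8472

P(Brake release unavailable) [OR] = 1 − (1−0.33) × (1−0.41) = 0.604700
P(Leveling path down) [OR] = 1 − (1−0.604700) × (1−0.27) × (1−0.23) × (1−0.29) = 0.842239
P(Door loop fails) [OR] = 1 − (1−0.03) × (1−0.842239) = 0.846972
P(Safety circuit lost) [AND] = 0.26 × 0.02 = 0.005200
P(Drive chain fails) [AND] = 0.005200 × 0.33 = 0.001716
P(Elevator stuck between floors) [OR] = 1 − (1−0.846972) × (1−0.001716) = 0.847235
Rounded to 4 decimal places: P(Elevator stuck between floors) ≈ 0.8472.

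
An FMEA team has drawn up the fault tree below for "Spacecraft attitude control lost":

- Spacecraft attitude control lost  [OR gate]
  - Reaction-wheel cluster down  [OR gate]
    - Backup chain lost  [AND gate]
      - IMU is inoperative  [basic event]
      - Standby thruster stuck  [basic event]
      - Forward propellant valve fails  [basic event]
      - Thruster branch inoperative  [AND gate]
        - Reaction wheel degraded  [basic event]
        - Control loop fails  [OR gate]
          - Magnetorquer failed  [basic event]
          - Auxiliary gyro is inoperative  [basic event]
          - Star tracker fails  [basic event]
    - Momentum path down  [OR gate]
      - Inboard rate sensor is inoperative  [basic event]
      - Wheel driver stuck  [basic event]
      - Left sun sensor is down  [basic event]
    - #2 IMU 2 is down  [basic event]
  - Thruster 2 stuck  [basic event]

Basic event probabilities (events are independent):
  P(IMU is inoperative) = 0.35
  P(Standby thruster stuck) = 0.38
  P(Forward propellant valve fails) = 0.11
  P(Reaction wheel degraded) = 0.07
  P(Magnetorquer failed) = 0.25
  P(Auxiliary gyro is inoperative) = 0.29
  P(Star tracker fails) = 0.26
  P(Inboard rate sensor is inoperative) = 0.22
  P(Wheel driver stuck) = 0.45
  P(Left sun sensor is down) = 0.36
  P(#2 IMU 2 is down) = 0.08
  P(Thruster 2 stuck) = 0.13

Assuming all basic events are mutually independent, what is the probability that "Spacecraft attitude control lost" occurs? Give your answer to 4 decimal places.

P(Control loop fails) [OR] = 1 − (1−0.25) × (1−0.29) × (1−0.26) = 0.605950
P(Thruster branch inoperative) [AND] = 0.07 × 0.605950 = 0.042417
P(Backup chain lost) [AND] = 0.35 × 0.38 × 0.11 × 0.042417 = 0.000621
P(Momentum path down) [OR] = 1 − (1−0.22) × (1−0.45) × (1−0.36) = 0.725440
P(Reaction-wheel cluster down) [OR] = 1 − (1−0.000621) × (1−0.725440) × (1−0.08) = 0.747562
P(Spacecraft attitude control lost) [OR] = 1 − (1−0.747562) × (1−0.13) = 0.780379
Rounded to 4 decimal places: P(Spacecraft attitude control lost) ≈ 0.7804.

0.7804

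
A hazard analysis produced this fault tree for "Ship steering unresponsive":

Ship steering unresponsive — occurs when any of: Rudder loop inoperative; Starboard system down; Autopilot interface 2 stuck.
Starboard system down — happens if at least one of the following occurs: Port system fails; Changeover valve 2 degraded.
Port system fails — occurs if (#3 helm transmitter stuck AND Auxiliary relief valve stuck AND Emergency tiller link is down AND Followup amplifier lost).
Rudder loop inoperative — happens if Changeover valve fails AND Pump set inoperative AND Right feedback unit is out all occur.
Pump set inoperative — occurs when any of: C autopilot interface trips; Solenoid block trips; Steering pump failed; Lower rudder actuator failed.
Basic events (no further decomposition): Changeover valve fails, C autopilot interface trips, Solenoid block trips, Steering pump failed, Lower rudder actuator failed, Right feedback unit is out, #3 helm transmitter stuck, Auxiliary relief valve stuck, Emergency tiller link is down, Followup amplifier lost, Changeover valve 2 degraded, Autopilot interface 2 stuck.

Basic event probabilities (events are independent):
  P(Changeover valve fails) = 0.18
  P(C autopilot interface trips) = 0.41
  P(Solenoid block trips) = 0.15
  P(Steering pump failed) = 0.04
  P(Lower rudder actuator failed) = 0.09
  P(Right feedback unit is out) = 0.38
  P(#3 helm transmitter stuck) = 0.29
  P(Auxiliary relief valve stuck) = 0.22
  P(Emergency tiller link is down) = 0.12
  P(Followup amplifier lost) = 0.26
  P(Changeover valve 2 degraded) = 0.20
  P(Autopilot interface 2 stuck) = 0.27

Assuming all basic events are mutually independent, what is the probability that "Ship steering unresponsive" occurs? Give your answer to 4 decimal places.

0.4396

P(Pump set inoperative) [OR] = 1 − (1−0.41) × (1−0.15) × (1−0.04) × (1−0.09) = 0.561890
P(Rudder loop inoperative) [AND] = 0.18 × 0.561890 × 0.38 = 0.038433
P(Port system fails) [AND] = 0.29 × 0.22 × 0.12 × 0.26 = 0.001991
P(Starboard system down) [OR] = 1 − (1−0.001991) × (1−0.20) = 0.201593
P(Ship steering unresponsive) [OR] = 1 − (1−0.038433) × (1−0.201593) × (1−0.27) = 0.439563
Rounded to 4 decimal places: P(Ship steering unresponsive) ≈ 0.4396.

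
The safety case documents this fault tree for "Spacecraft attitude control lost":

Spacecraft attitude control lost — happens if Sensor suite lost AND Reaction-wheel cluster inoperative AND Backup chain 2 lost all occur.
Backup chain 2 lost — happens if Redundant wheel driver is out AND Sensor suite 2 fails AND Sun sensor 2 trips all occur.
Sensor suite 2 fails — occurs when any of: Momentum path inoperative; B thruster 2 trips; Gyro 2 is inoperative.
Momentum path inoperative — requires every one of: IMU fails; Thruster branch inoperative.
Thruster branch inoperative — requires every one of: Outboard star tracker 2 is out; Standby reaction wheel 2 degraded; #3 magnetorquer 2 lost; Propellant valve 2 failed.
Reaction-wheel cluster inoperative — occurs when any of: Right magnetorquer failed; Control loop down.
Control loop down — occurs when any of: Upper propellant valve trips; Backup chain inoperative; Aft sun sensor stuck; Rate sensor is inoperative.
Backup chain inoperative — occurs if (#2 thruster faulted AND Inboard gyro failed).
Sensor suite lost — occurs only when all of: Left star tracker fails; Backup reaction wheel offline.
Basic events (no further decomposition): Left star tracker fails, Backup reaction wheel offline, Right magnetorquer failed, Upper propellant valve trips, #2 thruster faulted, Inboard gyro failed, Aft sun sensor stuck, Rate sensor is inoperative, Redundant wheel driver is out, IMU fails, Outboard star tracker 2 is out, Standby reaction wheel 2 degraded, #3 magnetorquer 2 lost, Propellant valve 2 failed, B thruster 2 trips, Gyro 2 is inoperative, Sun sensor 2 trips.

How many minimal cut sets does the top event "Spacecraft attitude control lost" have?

15

Sensor suite lost [AND]: one cut set from each child combined → 1 × 1 = 1 cut set(s).
Backup chain inoperative [AND]: one cut set from each child combined → 1 × 1 = 1 cut set(s).
Control loop down [OR]: union of children's cut sets → 4 cut set(s).
Reaction-wheel cluster inoperative [OR]: union of children's cut sets → 5 cut set(s).
Thruster branch inoperative [AND]: one cut set from each child combined → 1 × 1 × 1 × 1 = 1 cut set(s).
Momentum path inoperative [AND]: one cut set from each child combined → 1 × 1 = 1 cut set(s).
Sensor suite 2 fails [OR]: union of children's cut sets → 3 cut set(s).
Backup chain 2 lost [AND]: one cut set from each child combined → 1 × 3 × 1 = 3 cut set(s).
Spacecraft attitude control lost [AND]: one cut set from each child combined → 1 × 5 × 3 = 15 cut set(s).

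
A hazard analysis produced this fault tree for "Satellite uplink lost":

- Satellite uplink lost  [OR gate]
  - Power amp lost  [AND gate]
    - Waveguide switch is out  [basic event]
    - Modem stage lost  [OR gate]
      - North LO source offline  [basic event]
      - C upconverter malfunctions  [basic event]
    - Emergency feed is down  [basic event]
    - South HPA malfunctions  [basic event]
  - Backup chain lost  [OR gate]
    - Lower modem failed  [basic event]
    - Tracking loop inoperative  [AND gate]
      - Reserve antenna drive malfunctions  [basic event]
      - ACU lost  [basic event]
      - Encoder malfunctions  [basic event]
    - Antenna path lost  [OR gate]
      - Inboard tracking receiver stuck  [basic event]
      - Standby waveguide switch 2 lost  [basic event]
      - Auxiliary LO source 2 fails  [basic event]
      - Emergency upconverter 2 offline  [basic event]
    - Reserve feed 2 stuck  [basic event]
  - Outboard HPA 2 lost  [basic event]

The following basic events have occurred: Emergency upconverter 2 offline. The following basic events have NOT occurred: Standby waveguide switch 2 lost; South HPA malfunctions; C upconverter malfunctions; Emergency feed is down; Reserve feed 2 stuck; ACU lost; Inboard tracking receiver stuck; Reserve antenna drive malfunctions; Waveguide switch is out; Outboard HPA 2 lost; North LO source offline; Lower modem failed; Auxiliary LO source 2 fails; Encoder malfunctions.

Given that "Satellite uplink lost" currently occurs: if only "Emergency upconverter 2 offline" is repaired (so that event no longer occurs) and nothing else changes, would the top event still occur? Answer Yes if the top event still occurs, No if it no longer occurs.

No

Counterfactual: set "Emergency upconverter 2 offline" to not occurred.
Modem stage lost [OR]: North LO source offline=not, C upconverter malfunctions=not → no input occurs → does not occur.
Power amp lost [AND]: Waveguide switch is out=not, Modem stage lost=not, Emergency feed is down=not, South HPA malfunctions=not → not all inputs occur → does not occur.
Tracking loop inoperative [AND]: Reserve antenna drive malfunctions=not, ACU lost=not, Encoder malfunctions=not → not all inputs occur → does not occur.
Antenna path lost [OR]: Inboard tracking receiver stuck=not, Standby waveguide switch 2 lost=not, Auxiliary LO source 2 fails=not, Emergency upconverter 2 offline=not → no input occurs → does not occur.
Backup chain lost [OR]: Lower modem failed=not, Tracking loop inoperative=not, Antenna path lost=not, Reserve feed 2 stuck=not → no input occurs → does not occur.
Satellite uplink lost [OR]: Power amp lost=not, Backup chain lost=not, Outboard HPA 2 lost=not → no input occurs → does not occur.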